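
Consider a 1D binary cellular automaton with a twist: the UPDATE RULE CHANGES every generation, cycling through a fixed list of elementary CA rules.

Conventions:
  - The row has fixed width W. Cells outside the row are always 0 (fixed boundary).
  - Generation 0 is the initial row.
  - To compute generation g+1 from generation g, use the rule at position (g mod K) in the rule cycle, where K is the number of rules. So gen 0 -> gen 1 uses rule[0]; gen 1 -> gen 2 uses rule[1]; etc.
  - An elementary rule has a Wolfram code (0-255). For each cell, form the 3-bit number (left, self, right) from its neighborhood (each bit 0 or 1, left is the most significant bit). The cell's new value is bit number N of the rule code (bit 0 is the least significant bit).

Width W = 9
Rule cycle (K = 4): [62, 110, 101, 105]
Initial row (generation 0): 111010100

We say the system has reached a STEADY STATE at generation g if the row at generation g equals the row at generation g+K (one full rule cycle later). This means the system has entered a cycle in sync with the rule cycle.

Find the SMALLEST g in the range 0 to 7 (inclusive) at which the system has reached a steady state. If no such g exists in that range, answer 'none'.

Answer: 0

Derivation:
Gen 0: 111010100
Gen 1 (rule 62): 100111110
Gen 2 (rule 110): 101100010
Gen 3 (rule 101): 110101010
Gen 4 (rule 105): 111010100
Gen 5 (rule 62): 100111110
Gen 6 (rule 110): 101100010
Gen 7 (rule 101): 110101010
Gen 8 (rule 105): 111010100
Gen 9 (rule 62): 100111110
Gen 10 (rule 110): 101100010
Gen 11 (rule 101): 110101010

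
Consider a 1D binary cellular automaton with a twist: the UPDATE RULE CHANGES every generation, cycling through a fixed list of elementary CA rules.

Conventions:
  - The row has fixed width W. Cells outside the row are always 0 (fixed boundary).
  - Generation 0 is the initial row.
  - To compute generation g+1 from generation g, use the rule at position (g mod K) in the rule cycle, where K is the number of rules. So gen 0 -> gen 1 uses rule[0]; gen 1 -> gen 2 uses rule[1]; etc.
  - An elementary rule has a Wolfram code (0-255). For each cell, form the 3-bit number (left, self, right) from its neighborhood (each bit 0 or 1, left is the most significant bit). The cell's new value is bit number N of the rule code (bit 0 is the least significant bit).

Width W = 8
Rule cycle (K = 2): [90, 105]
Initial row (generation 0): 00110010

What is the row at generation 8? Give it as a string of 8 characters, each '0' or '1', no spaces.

Gen 0: 00110010
Gen 1 (rule 90): 01111101
Gen 2 (rule 105): 01000110
Gen 3 (rule 90): 10101111
Gen 4 (rule 105): 01011001
Gen 5 (rule 90): 10011110
Gen 6 (rule 105): 00010010
Gen 7 (rule 90): 00101101
Gen 8 (rule 105): 10011110

Answer: 10011110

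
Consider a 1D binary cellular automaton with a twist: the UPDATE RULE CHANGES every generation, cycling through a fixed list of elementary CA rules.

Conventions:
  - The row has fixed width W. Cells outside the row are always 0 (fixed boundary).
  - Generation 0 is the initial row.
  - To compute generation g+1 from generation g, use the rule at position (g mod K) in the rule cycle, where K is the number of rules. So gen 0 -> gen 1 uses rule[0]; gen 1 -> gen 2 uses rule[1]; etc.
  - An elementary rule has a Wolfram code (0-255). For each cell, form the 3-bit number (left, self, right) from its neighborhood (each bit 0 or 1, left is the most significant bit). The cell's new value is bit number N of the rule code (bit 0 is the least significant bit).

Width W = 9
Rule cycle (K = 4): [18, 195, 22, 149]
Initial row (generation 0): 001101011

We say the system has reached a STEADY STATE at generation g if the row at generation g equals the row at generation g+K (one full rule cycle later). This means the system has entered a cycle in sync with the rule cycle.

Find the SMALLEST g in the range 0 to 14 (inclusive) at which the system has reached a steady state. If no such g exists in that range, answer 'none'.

Gen 0: 001101011
Gen 1 (rule 18): 010000000
Gen 2 (rule 195): 100111111
Gen 3 (rule 22): 111000000
Gen 4 (rule 149): 010111111
Gen 5 (rule 18): 100000000
Gen 6 (rule 195): 001111111
Gen 7 (rule 22): 010000000
Gen 8 (rule 149): 011111111
Gen 9 (rule 18): 100000000
Gen 10 (rule 195): 001111111
Gen 11 (rule 22): 010000000
Gen 12 (rule 149): 011111111
Gen 13 (rule 18): 100000000
Gen 14 (rule 195): 001111111
Gen 15 (rule 22): 010000000
Gen 16 (rule 149): 011111111
Gen 17 (rule 18): 100000000
Gen 18 (rule 195): 001111111

Answer: 5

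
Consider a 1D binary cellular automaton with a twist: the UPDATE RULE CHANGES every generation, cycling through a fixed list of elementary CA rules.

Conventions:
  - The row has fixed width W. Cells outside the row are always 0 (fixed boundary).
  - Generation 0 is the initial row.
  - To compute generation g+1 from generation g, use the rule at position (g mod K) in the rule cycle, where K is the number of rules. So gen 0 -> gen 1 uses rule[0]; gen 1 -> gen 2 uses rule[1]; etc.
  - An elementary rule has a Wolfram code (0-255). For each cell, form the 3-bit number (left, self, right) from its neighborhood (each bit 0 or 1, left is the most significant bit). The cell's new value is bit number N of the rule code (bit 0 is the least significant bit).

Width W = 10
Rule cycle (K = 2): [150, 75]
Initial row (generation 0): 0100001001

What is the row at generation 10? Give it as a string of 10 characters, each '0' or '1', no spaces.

Answer: 1010100101

Derivation:
Gen 0: 0100001001
Gen 1 (rule 150): 1110011111
Gen 2 (rule 75): 1010110001
Gen 3 (rule 150): 1010001011
Gen 4 (rule 75): 0000110011
Gen 5 (rule 150): 0001001100
Gen 6 (rule 75): 1110011101
Gen 7 (rule 150): 0101101001
Gen 8 (rule 75): 1001100010
Gen 9 (rule 150): 1110010111
Gen 10 (rule 75): 1010100101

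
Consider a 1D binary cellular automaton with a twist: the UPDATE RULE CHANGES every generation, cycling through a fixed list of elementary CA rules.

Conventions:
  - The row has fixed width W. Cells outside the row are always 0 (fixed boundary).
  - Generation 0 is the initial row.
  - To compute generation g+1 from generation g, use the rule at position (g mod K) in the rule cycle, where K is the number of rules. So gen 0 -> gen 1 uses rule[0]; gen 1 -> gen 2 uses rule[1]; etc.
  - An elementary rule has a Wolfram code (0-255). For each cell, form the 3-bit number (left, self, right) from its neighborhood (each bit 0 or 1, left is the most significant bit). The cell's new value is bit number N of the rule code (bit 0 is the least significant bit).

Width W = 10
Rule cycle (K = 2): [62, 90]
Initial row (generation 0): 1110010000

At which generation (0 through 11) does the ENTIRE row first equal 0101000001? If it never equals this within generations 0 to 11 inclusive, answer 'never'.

Gen 0: 1110010000
Gen 1 (rule 62): 1001111000
Gen 2 (rule 90): 0111001100
Gen 3 (rule 62): 1100111010
Gen 4 (rule 90): 1111101001
Gen 5 (rule 62): 1000011111
Gen 6 (rule 90): 0100110001
Gen 7 (rule 62): 1111101011
Gen 8 (rule 90): 1000100011
Gen 9 (rule 62): 1101110110
Gen 10 (rule 90): 1101010111
Gen 11 (rule 62): 1011111100

Answer: never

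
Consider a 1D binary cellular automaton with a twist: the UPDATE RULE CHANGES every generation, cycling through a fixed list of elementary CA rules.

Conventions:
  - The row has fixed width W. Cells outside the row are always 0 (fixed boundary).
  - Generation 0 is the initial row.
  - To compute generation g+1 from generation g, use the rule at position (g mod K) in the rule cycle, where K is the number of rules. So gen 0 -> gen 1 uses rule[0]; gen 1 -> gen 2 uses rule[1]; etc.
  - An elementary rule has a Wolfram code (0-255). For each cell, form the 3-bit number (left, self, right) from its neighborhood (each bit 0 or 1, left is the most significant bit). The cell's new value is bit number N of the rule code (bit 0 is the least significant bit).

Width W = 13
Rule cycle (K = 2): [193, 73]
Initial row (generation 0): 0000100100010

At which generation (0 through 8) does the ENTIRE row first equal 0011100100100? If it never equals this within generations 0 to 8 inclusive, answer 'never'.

Gen 0: 0000100100010
Gen 1 (rule 193): 1110000001000
Gen 2 (rule 73): 1010111100011
Gen 3 (rule 193): 0000011101001
Gen 4 (rule 73): 1111010100000
Gen 5 (rule 193): 0111000001111
Gen 6 (rule 73): 0101011101001
Gen 7 (rule 193): 0000001100000
Gen 8 (rule 73): 1111101101111

Answer: never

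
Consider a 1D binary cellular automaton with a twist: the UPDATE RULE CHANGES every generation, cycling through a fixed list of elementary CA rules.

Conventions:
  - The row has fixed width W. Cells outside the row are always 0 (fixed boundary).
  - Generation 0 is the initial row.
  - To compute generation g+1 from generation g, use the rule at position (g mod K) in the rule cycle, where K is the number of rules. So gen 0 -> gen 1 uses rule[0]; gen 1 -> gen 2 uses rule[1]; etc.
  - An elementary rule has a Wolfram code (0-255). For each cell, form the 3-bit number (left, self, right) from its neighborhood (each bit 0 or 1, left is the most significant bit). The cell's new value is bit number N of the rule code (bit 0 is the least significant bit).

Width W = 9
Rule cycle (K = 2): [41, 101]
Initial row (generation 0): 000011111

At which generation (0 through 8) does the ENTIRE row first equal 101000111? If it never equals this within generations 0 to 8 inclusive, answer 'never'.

Gen 0: 000011111
Gen 1 (rule 41): 111010000
Gen 2 (rule 101): 001110111
Gen 3 (rule 41): 101001100
Gen 4 (rule 101): 111000101
Gen 5 (rule 41): 100010010
Gen 6 (rule 101): 101010010
Gen 7 (rule 41): 010100000
Gen 8 (rule 101): 011101111

Answer: never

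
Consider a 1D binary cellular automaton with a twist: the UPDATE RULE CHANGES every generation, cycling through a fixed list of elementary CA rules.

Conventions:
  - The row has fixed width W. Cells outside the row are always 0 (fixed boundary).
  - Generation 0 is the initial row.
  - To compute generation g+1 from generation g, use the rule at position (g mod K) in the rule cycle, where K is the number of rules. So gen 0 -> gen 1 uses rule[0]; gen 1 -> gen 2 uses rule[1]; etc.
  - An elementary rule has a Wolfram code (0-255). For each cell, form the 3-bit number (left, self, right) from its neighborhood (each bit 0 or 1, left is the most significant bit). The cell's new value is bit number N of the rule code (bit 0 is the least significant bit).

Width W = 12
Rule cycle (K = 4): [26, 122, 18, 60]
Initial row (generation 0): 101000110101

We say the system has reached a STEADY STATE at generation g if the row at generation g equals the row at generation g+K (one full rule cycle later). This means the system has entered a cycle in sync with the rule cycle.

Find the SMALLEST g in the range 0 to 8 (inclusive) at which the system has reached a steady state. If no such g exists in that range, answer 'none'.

Gen 0: 101000110101
Gen 1 (rule 26): 000101100000
Gen 2 (rule 122): 001011110000
Gen 3 (rule 18): 010000001000
Gen 4 (rule 60): 011000001100
Gen 5 (rule 26): 110100011010
Gen 6 (rule 122): 111010111101
Gen 7 (rule 18): 000000000000
Gen 8 (rule 60): 000000000000
Gen 9 (rule 26): 000000000000
Gen 10 (rule 122): 000000000000
Gen 11 (rule 18): 000000000000
Gen 12 (rule 60): 000000000000

Answer: 7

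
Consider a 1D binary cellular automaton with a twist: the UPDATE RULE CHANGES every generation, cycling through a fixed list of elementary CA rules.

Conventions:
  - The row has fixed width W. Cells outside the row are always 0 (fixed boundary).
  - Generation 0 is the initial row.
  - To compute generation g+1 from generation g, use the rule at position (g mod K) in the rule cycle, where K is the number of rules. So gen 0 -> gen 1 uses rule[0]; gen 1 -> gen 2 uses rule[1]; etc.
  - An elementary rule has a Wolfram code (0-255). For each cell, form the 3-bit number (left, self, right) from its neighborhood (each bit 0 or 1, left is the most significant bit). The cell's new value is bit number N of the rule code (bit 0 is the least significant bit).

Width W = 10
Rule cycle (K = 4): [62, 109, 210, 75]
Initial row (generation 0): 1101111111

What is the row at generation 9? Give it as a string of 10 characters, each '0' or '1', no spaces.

Answer: 1011111011

Derivation:
Gen 0: 1101111111
Gen 1 (rule 62): 1011000000
Gen 2 (rule 109): 1111011111
Gen 3 (rule 210): 0111001111
Gen 4 (rule 75): 1101011001
Gen 5 (rule 62): 1011110111
Gen 6 (rule 109): 1110011101
Gen 7 (rule 210): 0111101100
Gen 8 (rule 75): 1100101101
Gen 9 (rule 62): 1011111011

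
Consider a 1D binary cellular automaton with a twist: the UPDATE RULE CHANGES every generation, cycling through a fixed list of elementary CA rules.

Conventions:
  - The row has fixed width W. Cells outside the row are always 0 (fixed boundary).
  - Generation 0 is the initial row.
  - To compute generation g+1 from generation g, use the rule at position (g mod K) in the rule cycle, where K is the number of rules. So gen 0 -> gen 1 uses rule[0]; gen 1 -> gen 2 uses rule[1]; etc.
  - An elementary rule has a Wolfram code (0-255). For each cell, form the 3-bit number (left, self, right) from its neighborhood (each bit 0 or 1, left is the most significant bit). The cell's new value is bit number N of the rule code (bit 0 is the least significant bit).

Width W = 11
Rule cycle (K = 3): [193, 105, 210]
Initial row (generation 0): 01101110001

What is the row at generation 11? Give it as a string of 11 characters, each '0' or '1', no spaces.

Gen 0: 01101110001
Gen 1 (rule 193): 00100110100
Gen 2 (rule 105): 10000111001
Gen 3 (rule 210): 01001011110
Gen 4 (rule 193): 00000001110
Gen 5 (rule 105): 11111101010
Gen 6 (rule 210): 01111100001
Gen 7 (rule 193): 00111101100
Gen 8 (rule 105): 10100111101
Gen 9 (rule 210): 00011011100
Gen 10 (rule 193): 11001001101
Gen 11 (rule 105): 11000001110

Answer: 11000001110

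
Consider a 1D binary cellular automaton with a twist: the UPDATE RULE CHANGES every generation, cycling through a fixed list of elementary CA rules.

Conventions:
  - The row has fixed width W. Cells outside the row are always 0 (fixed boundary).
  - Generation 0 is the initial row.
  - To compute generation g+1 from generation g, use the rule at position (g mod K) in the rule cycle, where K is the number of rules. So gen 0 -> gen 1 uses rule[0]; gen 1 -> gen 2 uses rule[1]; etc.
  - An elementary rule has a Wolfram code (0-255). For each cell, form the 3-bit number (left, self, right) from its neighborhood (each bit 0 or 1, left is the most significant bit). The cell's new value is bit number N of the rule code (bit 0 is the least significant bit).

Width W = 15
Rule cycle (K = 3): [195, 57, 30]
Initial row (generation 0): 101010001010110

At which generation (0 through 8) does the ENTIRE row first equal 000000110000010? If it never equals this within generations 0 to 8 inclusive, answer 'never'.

Answer: 1

Derivation:
Gen 0: 101010001010110
Gen 1 (rule 195): 000000110000010
Gen 2 (rule 57): 111110101111001
Gen 3 (rule 30): 100000101000111
Gen 4 (rule 195): 001111000011011
Gen 5 (rule 57): 101000111010110
Gen 6 (rule 30): 101101100010101
Gen 7 (rule 195): 000100101100000
Gen 8 (rule 57): 110010011011111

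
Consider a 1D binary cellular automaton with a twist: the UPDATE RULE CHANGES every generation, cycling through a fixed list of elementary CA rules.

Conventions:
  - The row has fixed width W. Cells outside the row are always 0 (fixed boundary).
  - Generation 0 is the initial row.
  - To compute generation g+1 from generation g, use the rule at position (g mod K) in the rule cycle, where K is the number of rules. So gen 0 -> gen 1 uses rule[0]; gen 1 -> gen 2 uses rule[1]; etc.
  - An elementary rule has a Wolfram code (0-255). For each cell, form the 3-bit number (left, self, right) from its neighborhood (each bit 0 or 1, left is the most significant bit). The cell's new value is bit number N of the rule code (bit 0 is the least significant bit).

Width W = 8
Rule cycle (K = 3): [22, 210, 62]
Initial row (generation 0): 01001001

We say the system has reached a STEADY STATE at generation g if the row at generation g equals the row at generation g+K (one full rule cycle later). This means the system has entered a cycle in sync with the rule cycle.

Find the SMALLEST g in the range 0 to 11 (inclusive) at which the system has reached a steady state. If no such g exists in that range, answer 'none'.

Answer: none

Derivation:
Gen 0: 01001001
Gen 1 (rule 22): 11111111
Gen 2 (rule 210): 01111111
Gen 3 (rule 62): 11000000
Gen 4 (rule 22): 00100000
Gen 5 (rule 210): 01010000
Gen 6 (rule 62): 11111000
Gen 7 (rule 22): 00000100
Gen 8 (rule 210): 00001010
Gen 9 (rule 62): 00011111
Gen 10 (rule 22): 00100000
Gen 11 (rule 210): 01010000
Gen 12 (rule 62): 11111000
Gen 13 (rule 22): 00000100
Gen 14 (rule 210): 00001010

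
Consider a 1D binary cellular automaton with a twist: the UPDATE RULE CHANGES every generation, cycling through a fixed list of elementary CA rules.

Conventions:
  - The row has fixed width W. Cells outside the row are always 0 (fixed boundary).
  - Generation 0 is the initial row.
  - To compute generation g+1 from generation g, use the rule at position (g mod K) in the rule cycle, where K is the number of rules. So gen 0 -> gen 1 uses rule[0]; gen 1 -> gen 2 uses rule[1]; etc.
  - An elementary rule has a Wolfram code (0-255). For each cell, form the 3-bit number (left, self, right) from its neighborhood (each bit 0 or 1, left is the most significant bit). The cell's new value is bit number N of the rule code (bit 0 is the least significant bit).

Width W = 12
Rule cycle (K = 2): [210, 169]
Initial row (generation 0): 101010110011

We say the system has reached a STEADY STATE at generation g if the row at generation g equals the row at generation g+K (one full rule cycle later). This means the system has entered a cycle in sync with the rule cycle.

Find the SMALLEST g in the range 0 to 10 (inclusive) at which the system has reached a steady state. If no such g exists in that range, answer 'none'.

Gen 0: 101010110011
Gen 1 (rule 210): 000000011101
Gen 2 (rule 169): 111111011010
Gen 3 (rule 210): 011111001001
Gen 4 (rule 169): 011110000000
Gen 5 (rule 210): 101111000000
Gen 6 (rule 169): 011110011111
Gen 7 (rule 210): 101111101111
Gen 8 (rule 169): 011111011110
Gen 9 (rule 210): 101111001111
Gen 10 (rule 169): 011110001110
Gen 11 (rule 210): 101111010111
Gen 12 (rule 169): 011110101110

Answer: none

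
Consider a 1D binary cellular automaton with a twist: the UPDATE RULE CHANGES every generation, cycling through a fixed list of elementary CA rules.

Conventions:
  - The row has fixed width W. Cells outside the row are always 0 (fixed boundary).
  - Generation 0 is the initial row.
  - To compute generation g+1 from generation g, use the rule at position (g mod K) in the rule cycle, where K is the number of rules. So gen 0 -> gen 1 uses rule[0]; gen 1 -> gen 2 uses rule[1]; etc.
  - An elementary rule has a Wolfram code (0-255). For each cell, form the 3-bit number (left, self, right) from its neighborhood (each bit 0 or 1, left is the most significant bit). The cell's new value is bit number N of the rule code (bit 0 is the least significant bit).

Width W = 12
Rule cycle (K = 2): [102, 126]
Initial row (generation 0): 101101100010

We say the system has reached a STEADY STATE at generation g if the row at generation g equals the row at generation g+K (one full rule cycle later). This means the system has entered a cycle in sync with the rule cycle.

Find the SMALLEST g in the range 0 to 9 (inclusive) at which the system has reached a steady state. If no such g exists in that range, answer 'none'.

Answer: none

Derivation:
Gen 0: 101101100010
Gen 1 (rule 102): 110110100110
Gen 2 (rule 126): 111111111111
Gen 3 (rule 102): 000000000001
Gen 4 (rule 126): 000000000011
Gen 5 (rule 102): 000000000101
Gen 6 (rule 126): 000000001111
Gen 7 (rule 102): 000000010001
Gen 8 (rule 126): 000000111011
Gen 9 (rule 102): 000001001101
Gen 10 (rule 126): 000011111111
Gen 11 (rule 102): 000100000001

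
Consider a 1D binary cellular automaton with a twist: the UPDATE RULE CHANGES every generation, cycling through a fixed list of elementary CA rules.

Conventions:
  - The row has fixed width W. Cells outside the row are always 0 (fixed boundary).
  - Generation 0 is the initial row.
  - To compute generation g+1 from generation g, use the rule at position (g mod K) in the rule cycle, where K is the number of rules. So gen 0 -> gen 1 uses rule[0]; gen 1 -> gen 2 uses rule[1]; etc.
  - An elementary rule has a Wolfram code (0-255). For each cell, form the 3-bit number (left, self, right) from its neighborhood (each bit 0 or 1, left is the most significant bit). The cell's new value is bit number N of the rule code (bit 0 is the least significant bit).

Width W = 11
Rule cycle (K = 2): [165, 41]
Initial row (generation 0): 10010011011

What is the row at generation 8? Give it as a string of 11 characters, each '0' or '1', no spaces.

Gen 0: 10010011011
Gen 1 (rule 165): 10010000100
Gen 2 (rule 41): 00000110001
Gen 3 (rule 165): 11110000101
Gen 4 (rule 41): 10000110010
Gen 5 (rule 165): 10110000010
Gen 6 (rule 41): 01100111000
Gen 7 (rule 165): 00000010011
Gen 8 (rule 41): 11111000010

Answer: 11111000010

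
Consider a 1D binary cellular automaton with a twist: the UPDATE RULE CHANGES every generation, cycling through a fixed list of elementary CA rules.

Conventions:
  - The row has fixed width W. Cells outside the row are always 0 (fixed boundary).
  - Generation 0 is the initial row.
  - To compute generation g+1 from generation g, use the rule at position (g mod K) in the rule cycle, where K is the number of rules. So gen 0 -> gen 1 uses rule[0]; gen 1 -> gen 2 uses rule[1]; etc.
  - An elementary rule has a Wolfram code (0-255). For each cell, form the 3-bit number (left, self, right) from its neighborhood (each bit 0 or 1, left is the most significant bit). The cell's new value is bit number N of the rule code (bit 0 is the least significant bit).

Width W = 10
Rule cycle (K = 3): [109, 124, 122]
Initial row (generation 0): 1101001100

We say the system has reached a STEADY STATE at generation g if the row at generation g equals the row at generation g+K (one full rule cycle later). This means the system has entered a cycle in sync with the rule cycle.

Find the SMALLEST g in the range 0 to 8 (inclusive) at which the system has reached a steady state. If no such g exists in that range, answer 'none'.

Answer: none

Derivation:
Gen 0: 1101001100
Gen 1 (rule 109): 1111001101
Gen 2 (rule 124): 1001101111
Gen 3 (rule 122): 0111111001
Gen 4 (rule 109): 0100001001
Gen 5 (rule 124): 0110001101
Gen 6 (rule 122): 1111011110
Gen 7 (rule 109): 1001110010
Gen 8 (rule 124): 1101011011
Gen 9 (rule 122): 1110111111
Gen 10 (rule 109): 1011100001
Gen 11 (rule 124): 1110110001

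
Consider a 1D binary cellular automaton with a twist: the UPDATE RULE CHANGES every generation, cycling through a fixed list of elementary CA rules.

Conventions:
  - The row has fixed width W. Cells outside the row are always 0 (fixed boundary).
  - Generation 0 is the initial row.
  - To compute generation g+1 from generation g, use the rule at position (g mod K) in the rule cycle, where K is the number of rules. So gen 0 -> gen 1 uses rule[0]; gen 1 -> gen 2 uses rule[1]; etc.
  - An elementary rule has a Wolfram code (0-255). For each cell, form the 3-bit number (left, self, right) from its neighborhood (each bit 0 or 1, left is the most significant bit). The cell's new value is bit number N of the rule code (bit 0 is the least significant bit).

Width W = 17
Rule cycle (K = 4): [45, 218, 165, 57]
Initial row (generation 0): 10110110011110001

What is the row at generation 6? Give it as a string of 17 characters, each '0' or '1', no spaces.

Answer: 00111111100011010

Derivation:
Gen 0: 10110110011110001
Gen 1 (rule 45): 11101100010000101
Gen 2 (rule 218): 11101110101001000
Gen 3 (rule 165): 01010101111001011
Gen 4 (rule 57): 00101011000100110
Gen 5 (rule 45): 10111110010100100
Gen 6 (rule 218): 00111111100011010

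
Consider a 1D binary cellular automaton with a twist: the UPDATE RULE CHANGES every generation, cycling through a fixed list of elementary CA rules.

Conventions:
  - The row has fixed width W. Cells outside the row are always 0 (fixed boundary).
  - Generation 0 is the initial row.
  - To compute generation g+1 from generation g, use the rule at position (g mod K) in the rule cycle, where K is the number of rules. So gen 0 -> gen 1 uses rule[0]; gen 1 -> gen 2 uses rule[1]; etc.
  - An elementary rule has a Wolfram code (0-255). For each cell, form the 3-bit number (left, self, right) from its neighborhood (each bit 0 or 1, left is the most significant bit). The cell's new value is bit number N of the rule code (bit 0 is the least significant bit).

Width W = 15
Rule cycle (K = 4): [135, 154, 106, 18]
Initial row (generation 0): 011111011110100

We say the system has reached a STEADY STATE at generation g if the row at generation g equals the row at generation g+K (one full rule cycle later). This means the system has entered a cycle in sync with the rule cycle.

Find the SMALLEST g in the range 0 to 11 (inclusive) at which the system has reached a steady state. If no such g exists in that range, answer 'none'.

Answer: none

Derivation:
Gen 0: 011111011110100
Gen 1 (rule 135): 101110001100101
Gen 2 (rule 154): 001101011011000
Gen 3 (rule 106): 011110111111000
Gen 4 (rule 18): 100000000000100
Gen 5 (rule 135): 101111111111101
Gen 6 (rule 154): 001111111111000
Gen 7 (rule 106): 011000000001000
Gen 8 (rule 18): 100100000010100
Gen 9 (rule 135): 101101111110101
Gen 10 (rule 154): 001001111100000
Gen 11 (rule 106): 010011000100000
Gen 12 (rule 18): 101100101010000
Gen 13 (rule 135): 100001101010111
Gen 14 (rule 154): 010011000000110
Gen 15 (rule 106): 100111000001110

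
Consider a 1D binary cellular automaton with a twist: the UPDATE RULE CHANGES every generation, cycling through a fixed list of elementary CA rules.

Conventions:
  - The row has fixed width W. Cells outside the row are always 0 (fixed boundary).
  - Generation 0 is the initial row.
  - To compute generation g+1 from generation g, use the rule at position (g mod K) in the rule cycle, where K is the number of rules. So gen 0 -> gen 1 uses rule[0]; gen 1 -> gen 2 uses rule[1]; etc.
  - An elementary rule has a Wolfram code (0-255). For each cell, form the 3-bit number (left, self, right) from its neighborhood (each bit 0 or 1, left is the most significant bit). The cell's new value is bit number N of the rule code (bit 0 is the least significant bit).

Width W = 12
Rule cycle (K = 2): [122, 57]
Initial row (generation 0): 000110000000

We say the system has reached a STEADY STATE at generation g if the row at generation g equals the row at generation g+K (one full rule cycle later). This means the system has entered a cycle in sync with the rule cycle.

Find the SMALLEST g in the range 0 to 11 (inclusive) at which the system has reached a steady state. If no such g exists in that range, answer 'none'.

Answer: 9

Derivation:
Gen 0: 000110000000
Gen 1 (rule 122): 001111000000
Gen 2 (rule 57): 101000111111
Gen 3 (rule 122): 010101100001
Gen 4 (rule 57): 001011011100
Gen 5 (rule 122): 010111110110
Gen 6 (rule 57): 001100001101
Gen 7 (rule 122): 011110011110
Gen 8 (rule 57): 010001010001
Gen 9 (rule 122): 101010101010
Gen 10 (rule 57): 010101010101
Gen 11 (rule 122): 101010101010
Gen 12 (rule 57): 010101010101
Gen 13 (rule 122): 101010101010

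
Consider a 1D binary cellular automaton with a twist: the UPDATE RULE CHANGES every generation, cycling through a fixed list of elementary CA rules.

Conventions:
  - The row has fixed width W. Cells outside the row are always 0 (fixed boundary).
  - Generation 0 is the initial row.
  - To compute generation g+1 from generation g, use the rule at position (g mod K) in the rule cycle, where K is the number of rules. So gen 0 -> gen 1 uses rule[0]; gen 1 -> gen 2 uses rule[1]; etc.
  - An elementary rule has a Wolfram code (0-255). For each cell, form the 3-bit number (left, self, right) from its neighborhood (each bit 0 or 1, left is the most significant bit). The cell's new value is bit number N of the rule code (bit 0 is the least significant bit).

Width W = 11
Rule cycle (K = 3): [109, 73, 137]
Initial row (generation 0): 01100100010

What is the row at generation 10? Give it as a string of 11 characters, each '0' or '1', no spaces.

Answer: 10111111011

Derivation:
Gen 0: 01100100010
Gen 1 (rule 109): 01100101010
Gen 2 (rule 73): 01100000000
Gen 3 (rule 137): 01001111111
Gen 4 (rule 109): 01001000001
Gen 5 (rule 73): 00000011100
Gen 6 (rule 137): 11111011001
Gen 7 (rule 109): 10001111001
Gen 8 (rule 73): 00101001000
Gen 9 (rule 137): 10000000011
Gen 10 (rule 109): 10111111011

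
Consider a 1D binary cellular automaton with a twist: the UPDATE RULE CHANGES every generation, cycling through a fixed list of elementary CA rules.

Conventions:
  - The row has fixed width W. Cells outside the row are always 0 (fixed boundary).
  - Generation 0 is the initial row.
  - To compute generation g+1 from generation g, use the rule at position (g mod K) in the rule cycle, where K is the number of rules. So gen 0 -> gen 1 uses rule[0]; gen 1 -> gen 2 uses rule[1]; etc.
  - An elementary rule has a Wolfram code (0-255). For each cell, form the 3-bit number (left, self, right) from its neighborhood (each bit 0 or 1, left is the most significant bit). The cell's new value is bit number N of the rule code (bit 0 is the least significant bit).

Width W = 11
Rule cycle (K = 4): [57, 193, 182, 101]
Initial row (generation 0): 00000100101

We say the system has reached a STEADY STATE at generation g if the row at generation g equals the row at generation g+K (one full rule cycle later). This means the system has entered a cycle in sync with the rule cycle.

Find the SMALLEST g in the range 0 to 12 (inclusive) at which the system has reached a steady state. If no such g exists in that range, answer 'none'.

Gen 0: 00000100101
Gen 1 (rule 57): 11110010010
Gen 2 (rule 193): 01110000000
Gen 3 (rule 182): 10101000000
Gen 4 (rule 101): 11111011111
Gen 5 (rule 57): 10000110000
Gen 6 (rule 193): 00110010111
Gen 7 (rule 182): 01001111010
Gen 8 (rule 101): 01000001110
Gen 9 (rule 57): 00111101001
Gen 10 (rule 193): 10011100000
Gen 11 (rule 182): 11101010000
Gen 12 (rule 101): 00111110111
Gen 13 (rule 57): 10100001100
Gen 14 (rule 193): 00001100101
Gen 15 (rule 182): 00010011111
Gen 16 (rule 101): 11010000001

Answer: none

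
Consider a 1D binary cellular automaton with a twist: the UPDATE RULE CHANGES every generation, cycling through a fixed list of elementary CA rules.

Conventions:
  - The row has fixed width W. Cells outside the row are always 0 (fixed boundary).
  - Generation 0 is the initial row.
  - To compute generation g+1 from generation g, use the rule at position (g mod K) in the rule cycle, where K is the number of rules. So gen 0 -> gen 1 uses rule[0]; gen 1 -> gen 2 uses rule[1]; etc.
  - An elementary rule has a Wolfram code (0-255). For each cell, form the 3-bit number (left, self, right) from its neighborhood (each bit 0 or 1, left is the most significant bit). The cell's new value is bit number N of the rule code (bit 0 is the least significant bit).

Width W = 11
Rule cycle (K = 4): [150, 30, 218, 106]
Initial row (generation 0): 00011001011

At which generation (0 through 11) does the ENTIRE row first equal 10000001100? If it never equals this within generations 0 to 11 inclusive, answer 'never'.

Gen 0: 00011001011
Gen 1 (rule 150): 00100111000
Gen 2 (rule 30): 01111100100
Gen 3 (rule 218): 11111111010
Gen 4 (rule 106): 10000001100
Gen 5 (rule 150): 11000010010
Gen 6 (rule 30): 10100111111
Gen 7 (rule 218): 00011111111
Gen 8 (rule 106): 00110000001
Gen 9 (rule 150): 01001000011
Gen 10 (rule 30): 11111100110
Gen 11 (rule 218): 11111111111

Answer: 4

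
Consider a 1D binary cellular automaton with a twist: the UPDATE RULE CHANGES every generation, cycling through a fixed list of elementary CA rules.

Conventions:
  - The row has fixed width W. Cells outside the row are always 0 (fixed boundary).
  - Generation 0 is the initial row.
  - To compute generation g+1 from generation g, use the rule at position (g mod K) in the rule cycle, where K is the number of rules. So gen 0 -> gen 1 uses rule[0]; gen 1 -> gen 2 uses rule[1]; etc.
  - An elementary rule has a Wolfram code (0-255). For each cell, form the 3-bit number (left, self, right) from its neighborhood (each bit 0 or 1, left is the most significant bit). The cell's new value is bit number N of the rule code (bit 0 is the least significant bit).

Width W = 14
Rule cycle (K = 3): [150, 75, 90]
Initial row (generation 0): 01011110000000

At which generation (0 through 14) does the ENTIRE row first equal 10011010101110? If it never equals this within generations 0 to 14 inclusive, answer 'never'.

Answer: 7

Derivation:
Gen 0: 01011110000000
Gen 1 (rule 150): 11001101000000
Gen 2 (rule 75): 11011100011111
Gen 3 (rule 90): 11010110110001
Gen 4 (rule 150): 00010000001011
Gen 5 (rule 75): 11100111110011
Gen 6 (rule 90): 10111100011111
Gen 7 (rule 150): 10011010101110
Gen 8 (rule 75): 00111000001010
Gen 9 (rule 90): 01101100010001
Gen 10 (rule 150): 10000010111011
Gen 11 (rule 75): 00111100101011
Gen 12 (rule 90): 01100111000011
Gen 13 (rule 150): 10011010100100
Gen 14 (rule 75): 00111000001001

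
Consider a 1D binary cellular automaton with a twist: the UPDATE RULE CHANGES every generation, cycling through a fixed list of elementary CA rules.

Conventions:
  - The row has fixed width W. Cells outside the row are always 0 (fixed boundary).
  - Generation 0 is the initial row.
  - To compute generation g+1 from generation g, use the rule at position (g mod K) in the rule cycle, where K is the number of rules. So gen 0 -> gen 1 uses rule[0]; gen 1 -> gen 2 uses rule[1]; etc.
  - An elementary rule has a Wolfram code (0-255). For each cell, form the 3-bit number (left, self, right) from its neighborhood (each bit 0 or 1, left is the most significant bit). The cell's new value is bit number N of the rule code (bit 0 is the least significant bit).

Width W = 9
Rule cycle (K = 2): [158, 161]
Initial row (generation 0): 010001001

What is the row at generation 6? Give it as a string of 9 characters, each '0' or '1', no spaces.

Gen 0: 010001001
Gen 1 (rule 158): 111011111
Gen 2 (rule 161): 010101110
Gen 3 (rule 158): 110101101
Gen 4 (rule 161): 001010010
Gen 5 (rule 158): 011011111
Gen 6 (rule 161): 000101110

Answer: 000101110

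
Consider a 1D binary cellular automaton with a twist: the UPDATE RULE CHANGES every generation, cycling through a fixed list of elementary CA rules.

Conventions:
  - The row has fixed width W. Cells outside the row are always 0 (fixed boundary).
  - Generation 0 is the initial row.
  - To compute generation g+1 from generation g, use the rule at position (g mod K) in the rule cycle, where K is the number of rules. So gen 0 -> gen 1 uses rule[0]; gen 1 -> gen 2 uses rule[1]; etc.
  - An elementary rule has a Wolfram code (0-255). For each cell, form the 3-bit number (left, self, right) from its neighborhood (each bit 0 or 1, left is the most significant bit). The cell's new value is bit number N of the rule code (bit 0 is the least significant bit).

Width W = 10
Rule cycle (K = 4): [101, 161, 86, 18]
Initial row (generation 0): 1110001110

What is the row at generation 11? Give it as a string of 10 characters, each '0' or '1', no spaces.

Gen 0: 1110001110
Gen 1 (rule 101): 0010100010
Gen 2 (rule 161): 1001001000
Gen 3 (rule 86): 1111111100
Gen 4 (rule 18): 0000000010
Gen 5 (rule 101): 1111111010
Gen 6 (rule 161): 0111110100
Gen 7 (rule 86): 1000010110
Gen 8 (rule 18): 0100100001
Gen 9 (rule 101): 0100101101
Gen 10 (rule 161): 0000010010
Gen 11 (rule 86): 0000111111

Answer: 0000111111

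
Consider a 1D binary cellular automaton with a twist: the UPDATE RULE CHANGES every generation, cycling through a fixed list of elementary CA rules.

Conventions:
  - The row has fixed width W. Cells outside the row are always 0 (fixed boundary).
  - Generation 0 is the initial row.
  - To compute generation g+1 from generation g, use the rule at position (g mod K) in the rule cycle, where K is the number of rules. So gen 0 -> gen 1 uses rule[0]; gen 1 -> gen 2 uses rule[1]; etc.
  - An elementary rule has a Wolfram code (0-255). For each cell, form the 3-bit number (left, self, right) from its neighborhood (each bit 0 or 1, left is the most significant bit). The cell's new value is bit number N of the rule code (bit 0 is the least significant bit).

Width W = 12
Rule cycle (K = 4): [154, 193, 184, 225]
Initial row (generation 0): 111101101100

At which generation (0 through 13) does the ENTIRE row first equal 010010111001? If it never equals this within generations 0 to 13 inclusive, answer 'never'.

Gen 0: 111101101100
Gen 1 (rule 154): 111001001010
Gen 2 (rule 193): 011000000000
Gen 3 (rule 184): 010100000000
Gen 4 (rule 225): 001001111111
Gen 5 (rule 154): 010111111110
Gen 6 (rule 193): 000011111110
Gen 7 (rule 184): 000011111101
Gen 8 (rule 225): 111001111110
Gen 9 (rule 154): 110111111101
Gen 10 (rule 193): 010011111100
Gen 11 (rule 184): 001011111010
Gen 12 (rule 225): 100101111100
Gen 13 (rule 154): 011001111010

Answer: never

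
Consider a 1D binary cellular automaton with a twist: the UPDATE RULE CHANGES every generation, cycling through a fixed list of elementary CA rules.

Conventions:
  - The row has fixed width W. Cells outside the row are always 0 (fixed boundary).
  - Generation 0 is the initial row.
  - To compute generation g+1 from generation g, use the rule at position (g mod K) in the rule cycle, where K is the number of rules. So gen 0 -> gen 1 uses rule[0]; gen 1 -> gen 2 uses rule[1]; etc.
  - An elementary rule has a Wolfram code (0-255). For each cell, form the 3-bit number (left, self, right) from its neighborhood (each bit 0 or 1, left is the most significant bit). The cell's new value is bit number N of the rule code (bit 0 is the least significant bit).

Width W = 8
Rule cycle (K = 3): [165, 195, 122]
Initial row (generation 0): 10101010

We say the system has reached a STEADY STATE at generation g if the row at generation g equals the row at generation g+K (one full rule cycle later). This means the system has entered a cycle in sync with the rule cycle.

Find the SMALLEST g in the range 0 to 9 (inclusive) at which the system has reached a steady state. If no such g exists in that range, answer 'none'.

Gen 0: 10101010
Gen 1 (rule 165): 11111110
Gen 2 (rule 195): 01111110
Gen 3 (rule 122): 11000011
Gen 4 (rule 165): 00011000
Gen 5 (rule 195): 11101011
Gen 6 (rule 122): 10110111
Gen 7 (rule 165): 11001010
Gen 8 (rule 195): 01010000
Gen 9 (rule 122): 10101000
Gen 10 (rule 165): 11111011
Gen 11 (rule 195): 01111001
Gen 12 (rule 122): 11001110

Answer: none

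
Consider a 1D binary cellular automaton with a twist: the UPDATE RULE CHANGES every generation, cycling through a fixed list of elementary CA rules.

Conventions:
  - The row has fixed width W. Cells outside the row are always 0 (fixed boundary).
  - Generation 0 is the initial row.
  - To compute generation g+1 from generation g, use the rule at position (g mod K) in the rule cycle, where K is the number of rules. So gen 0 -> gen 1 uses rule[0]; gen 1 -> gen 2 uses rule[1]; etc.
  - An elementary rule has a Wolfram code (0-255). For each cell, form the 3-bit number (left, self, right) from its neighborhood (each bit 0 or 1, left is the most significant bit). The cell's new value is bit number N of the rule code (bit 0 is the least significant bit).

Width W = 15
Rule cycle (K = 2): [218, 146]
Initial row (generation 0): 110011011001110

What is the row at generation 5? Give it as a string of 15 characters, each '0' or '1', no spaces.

Answer: 111111011111111

Derivation:
Gen 0: 110011011001110
Gen 1 (rule 218): 111111011111111
Gen 2 (rule 146): 011110001111110
Gen 3 (rule 218): 111111011111111
Gen 4 (rule 146): 011110001111110
Gen 5 (rule 218): 111111011111111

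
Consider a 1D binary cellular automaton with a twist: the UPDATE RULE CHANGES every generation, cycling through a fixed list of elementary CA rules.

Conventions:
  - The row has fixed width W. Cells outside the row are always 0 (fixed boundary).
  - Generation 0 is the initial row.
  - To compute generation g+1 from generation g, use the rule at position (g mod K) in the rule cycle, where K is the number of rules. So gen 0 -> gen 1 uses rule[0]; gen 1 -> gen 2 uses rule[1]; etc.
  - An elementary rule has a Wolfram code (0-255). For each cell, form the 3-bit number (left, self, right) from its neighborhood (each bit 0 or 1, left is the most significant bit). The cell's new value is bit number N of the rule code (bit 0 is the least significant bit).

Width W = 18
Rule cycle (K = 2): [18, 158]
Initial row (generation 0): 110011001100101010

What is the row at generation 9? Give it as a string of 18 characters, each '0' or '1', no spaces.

Gen 0: 110011001100101010
Gen 1 (rule 18): 001100110011000001
Gen 2 (rule 158): 011011101110100011
Gen 3 (rule 18): 100000000000010100
Gen 4 (rule 158): 110000000000110110
Gen 5 (rule 18): 001000000001000001
Gen 6 (rule 158): 011100000011100011
Gen 7 (rule 18): 100010000100010100
Gen 8 (rule 158): 110111001110110110
Gen 9 (rule 18): 000000110000000001

Answer: 000000110000000001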